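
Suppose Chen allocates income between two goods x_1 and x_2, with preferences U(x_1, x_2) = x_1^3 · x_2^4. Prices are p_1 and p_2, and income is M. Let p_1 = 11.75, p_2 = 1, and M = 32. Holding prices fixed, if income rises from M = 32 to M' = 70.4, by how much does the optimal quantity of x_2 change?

Δx_2* = 21.9429

MU_x_1/MU_x_2 = (3·x_2)/(4·x_1); tangency sets this equal to p_1/p_2.
Rearranging, p_2·x_2 = (4/3)·p_1·x_1. Substituting into the budget gives p_1·x_1·(1 + (4/3)) = M.
Demand: x_1*(p_1,p_2,M) = 3/7·M/p_1 and x_2* = 4/7·M/p_2.
At p_1=11.75, p_2=1, M=32: x_2* = 4/7·32/1 = 18.2857.
At M' = 70.4: x_2* = 40.2286. Change: 40.2286 − 18.2857 = 21.9429.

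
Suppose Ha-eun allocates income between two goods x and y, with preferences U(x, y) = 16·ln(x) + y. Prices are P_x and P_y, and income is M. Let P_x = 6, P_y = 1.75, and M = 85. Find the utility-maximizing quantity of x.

x* = 4.6667

So x*(P_x,P_y) = 16·P_y/P_x, independent of income; and y* = (M − 16·P_y)/P_y.
At the given prices: x* = 16·1.75/6 = 4.6667.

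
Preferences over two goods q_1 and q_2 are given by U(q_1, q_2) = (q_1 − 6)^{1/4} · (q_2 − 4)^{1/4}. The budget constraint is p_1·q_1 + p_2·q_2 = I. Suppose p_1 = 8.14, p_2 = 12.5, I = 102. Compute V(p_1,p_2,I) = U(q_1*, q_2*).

MRS = (q_2−4)/(q_1−6). Tangency with p_1/p_2 gives q_2−4 = (p_1/p_2)·(q_1−6).
Substituting into the budget: q_1* = 6 + 0.5·(I − 6·p_1 − 4·p_2)/p_1, and q_2* = 4 + 0.5·(…)/p_2.
Discretionary income = 102 − 6·8.14 − 4·12.5 = 3.16; q_1* = 6 + 0.5·3.16/8.14 = 6.1941; q_2* = 4 + 0.5·3.16/12.5 = 4.1264.
Utility at the optimum: U(6.1941, 4.1264) = 0.3958.

V = 0.3958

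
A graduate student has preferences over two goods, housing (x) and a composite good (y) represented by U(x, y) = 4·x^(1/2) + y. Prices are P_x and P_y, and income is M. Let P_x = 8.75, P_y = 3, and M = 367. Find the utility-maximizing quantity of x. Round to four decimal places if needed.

x* = 0.4702

Solve: √x = 2·P_y/P_x, so x*(P_x,P_y) = (2·P_y/P_x)², and y* = (M − P_x·x*)/P_y.
Plugging in: x* = (2·3/8.75)² = 0.4702.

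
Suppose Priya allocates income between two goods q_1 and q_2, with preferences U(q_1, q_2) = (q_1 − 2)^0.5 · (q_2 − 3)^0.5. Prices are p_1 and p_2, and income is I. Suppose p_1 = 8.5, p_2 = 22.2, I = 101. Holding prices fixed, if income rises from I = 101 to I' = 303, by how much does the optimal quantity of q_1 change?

Δq_1* = 11.8824

Substituting into the budget: q_1* = 2 + 0.5·(I − 2·p_1 − 3·p_2)/p_1, and q_2* = 3 + 0.5·(…)/p_2.
Discretionary income = 101 − 2·8.5 − 3·22.2 = 17.4; q_1* = 2 + 0.5·17.4/8.5 = 3.0235.
At I' = 303: q_1* = 14.9059. Change: 14.9059 − 3.0235 = 11.8824.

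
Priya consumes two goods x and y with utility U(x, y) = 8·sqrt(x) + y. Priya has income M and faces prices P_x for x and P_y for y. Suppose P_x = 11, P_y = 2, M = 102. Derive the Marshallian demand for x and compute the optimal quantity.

MU_x = 4/√x, MU_y = 1. Tangency: 4/√x = P_x/P_y.
Thus x* = (4·P_y/P_x)² — independent of M — with the rest of income spent on y.
Plugging in: x* = (4·2/11)² = 0.5289.

x* = 0.5289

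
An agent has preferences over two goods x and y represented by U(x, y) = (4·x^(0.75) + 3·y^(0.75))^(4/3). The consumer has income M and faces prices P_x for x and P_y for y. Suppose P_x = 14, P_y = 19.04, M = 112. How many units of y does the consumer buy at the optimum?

MU_x ∝ 4·x^(-0.25), MU_y ∝ 3·y^(-0.25), so MRS = (4/3)·(y/x)^(0.25) = P_x/P_y.
Hence y/x = ((3/4)·P_x/P_y)^(1/(0.25)), i.e. raised to the 4 power.
With the ratio pinned down, the budget gives x* = M/(P_x + P_y·(y/x)) and y* = (y/x)·x*.
Numerically y/x = 0.092489, so x* = 112/(14 + 19.04·0.092489) = 7.1062 and y* = 0.092489·7.1062 = 0.6572.

y* = 0.6572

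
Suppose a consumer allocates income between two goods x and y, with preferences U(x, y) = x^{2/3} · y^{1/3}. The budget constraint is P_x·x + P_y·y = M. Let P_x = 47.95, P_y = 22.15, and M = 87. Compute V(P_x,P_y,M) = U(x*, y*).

The MRS is 2·y/x. Set MRS = P_x/P_y.
Rearranging, P_y·y = (1/2)·P_x·x. Substituting into the budget gives P_x·x·(1 + (1/2)) = M.
Demand: x*(P_x,P_y,M) = 2/3·M/P_x and y* = 1/3·M/P_y.
At P_x=47.95, P_y=22.15, M=87: x* = 2/3·87/47.95 = 1.2096, y* = 1.3093.
Utility at the optimum: U(1.2096, 1.3093) = 1.2419.

V = 1.2419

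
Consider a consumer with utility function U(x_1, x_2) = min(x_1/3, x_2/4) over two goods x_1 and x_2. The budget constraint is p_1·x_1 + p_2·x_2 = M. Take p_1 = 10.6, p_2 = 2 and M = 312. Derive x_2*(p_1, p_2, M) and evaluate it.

With perfect complements, no substitution: consume in ratio x_1:x_2 = 3:4.
Budget: p_1·x_1 + p_2·(4/3)·x_1 = M, so (3·p_1 + 4·p_2)·x_1 = 3·M.
Demand: x_1*(p_1,p_2,M) = 3·M/(3·p_1 + 4·p_2), x_2* = 4·M/(3·p_1 + 4·p_2).
Here 3·10.6 + 4·2 = 39.8, giving x_2* = 31.3568.

x_2* = 31.3568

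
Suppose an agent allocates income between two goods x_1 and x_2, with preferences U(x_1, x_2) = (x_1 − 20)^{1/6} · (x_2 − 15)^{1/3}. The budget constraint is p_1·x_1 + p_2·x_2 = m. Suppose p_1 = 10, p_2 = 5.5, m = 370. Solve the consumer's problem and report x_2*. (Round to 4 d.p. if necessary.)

x_2* = 25.6061

Let x_1' = x_1−20, x_2' = x_2−15. MRS = (1/2)·x_2'/x_1' = p_1/p_2.
After buying the subsistence bundle (20, 15), a share 1/3 of the remaining income goes to x_1: x_1* = 20 + 1/3·(m − 20p_1 − 15p_2)/p_1.
Discretionary income = 370 − 20·10 − 15·5.5 = 87.5; x_2* = 15 + 2/3·87.5/5.5 = 25.6061.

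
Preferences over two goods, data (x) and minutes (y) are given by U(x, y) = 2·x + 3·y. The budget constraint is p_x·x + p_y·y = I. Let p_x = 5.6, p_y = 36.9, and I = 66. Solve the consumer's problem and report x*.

Linear utility — the consumer picks whichever good has higher MU/price: 2/5.6 = 0.3571 vs 3/36.9 = 0.0813.
x gives more utility per dollar, so spend all income on x: x* = I/p_x, y* = 0.
Numerically: x* = 11.7857, y* = 0.

x* = 11.7857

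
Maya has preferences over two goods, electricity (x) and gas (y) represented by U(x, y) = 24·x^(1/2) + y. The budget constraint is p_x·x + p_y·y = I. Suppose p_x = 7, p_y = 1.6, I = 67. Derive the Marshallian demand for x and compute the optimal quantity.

x* = 7.5233

Utility is quasi-linear in y; the FOC for x is 12/√x = p_x/p_y.
Solve: √x = 12·p_y/p_x, so x*(p_x,p_y) = (12·p_y/p_x)², and y* = (I − p_x·x*)/p_y.
Plugging in: x* = (12·1.6/7)² = 7.5233.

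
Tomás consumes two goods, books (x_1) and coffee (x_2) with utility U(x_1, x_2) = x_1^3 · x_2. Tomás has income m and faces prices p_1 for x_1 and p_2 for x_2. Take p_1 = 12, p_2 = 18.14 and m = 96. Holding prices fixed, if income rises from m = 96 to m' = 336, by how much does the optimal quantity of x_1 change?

Δx_1* = 15

The MRS is 3·x_2/x_1. Set MRS = p_1/p_2.
Rearranging, p_2·x_2 = (1/3)·p_1·x_1. Substituting into the budget gives p_1·x_1·(1 + (1/3)) = m.
Demand: x_1*(p_1,p_2,m) = 0.75·m/p_1 and x_2* = 0.25·m/p_2.
At p_1=12, p_2=18.14, m=96: x_1* = 0.75·96/12 = 6.
At m' = 336: x_1* = 21. Change: 21 − 6 = 15.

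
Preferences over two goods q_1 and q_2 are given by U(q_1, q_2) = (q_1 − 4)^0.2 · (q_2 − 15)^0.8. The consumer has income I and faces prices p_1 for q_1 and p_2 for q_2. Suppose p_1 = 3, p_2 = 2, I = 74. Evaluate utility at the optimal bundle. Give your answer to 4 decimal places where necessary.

Let q_1' = q_1−4, q_2' = q_2−15. MRS = (1/4)·q_2'/q_1' = p_1/p_2.
Substituting into the budget: q_1* = 4 + 0.2·(I − 4·p_1 − 15·p_2)/p_1, and q_2* = 15 + 0.8·(…)/p_2.
Discretionary income = 74 − 4·3 − 15·2 = 32; q_1* = 4 + 0.2·32/3 = 6.1333; q_2* = 15 + 0.8·32/2 = 27.8.
Utility at the optimum: U(6.1333, 27.8) = 8.945.

V = 8.945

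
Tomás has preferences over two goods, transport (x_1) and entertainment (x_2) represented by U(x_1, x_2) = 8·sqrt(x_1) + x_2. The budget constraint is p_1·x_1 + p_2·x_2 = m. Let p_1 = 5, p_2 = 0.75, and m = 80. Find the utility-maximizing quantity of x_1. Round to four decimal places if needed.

Set MRS = p_1/p_2: 4·x_1^(−1/2) = p_1/p_2.
Solve: √x_1 = 4·p_2/p_1, so x_1*(p_1,p_2) = (4·p_2/p_1)², and x_2* = (m − p_1·x_1*)/p_2.
Plugging in: x_1* = (4·0.75/5)² = 0.36.

x_1* = 0.36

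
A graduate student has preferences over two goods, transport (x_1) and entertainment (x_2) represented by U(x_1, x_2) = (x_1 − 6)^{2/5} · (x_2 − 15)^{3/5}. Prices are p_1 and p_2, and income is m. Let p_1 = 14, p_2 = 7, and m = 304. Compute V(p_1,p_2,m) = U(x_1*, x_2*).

MRS = (2/3)·(x_2−15)/(x_1−6). Tangency with p_1/p_2 gives x_2−15 = (3/2)·(p_1/p_2)·(x_1−6).
Substituting into the budget: x_1* = 6 + 0.4·(m − 6·p_1 − 15·p_2)/p_1, and x_2* = 15 + 0.6·(…)/p_2.
Discretionary income = 304 − 6·14 − 15·7 = 115; x_1* = 6 + 0.4·115/14 = 9.2857; x_2* = 15 + 0.6·115/7 = 24.8571.
Utility at the optimum: U(9.2857, 24.8571) = 6.3519.

V = 6.3519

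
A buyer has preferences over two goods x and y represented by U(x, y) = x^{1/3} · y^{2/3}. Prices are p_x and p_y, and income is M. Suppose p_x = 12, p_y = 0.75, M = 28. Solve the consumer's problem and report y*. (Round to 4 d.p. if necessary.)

y* = 24.8889

Tangency: MRS = (1/2)·y/x = p_x/p_y.
So 1/3·p_y·y = 2/3·p_x·x; combined with the budget, a share 1/3 of income goes to x.
Demand: x*(p_x,p_y,M) = 1/3·M/p_x and y* = 2/3·M/p_y.
At p_x=12, p_y=0.75, M=28: y* = 2/3·28/0.75 = 24.8889.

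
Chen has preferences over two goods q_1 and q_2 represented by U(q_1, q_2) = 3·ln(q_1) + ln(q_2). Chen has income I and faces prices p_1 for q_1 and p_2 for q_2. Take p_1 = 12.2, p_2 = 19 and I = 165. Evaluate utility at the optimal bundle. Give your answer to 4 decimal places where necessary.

Demand: q_1*(p_1,p_2,I) = 0.75·I/p_1 and q_2* = 0.25·I/p_2.
At p_1=12.2, p_2=19, I=165: q_1* = 0.75·165/12.2 = 10.1434, q_2* = 2.1711.
Utility at the optimum: U(10.1434, 2.1711) = 7.7257.

V = 7.7257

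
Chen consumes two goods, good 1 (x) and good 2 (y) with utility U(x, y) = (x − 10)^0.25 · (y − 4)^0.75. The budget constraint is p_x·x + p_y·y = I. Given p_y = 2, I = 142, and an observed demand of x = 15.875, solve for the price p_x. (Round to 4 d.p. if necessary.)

Let x' = x−10, y' = y−4. MRS = (1/3)·y'/x' = p_x/p_y.
Substituting into the budget: x* = 10 + 0.25·(I − 10·p_x − 4·p_y)/p_x, and y* = 4 + 0.75·(…)/p_y.
Set x* = 15.875 in the demand function and solve for p_x: p_x = 4.

p_x = 4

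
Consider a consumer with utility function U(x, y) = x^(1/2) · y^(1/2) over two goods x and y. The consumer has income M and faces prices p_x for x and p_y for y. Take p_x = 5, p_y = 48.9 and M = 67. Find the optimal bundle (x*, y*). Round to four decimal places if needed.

Tangency: MRS = y/x = p_x/p_y.
So 0.5·p_y·y = 0.5·p_x·x; combined with the budget, a share 0.5 of income goes to x.
Demand: x*(p_x,p_y,M) = 0.5·M/p_x and y* = 0.5·M/p_y.
At p_x=5, p_y=48.9, M=67: x* = 0.5·67/5 = 6.7, y* = 0.6851.

x* = 6.7, y* = 0.6851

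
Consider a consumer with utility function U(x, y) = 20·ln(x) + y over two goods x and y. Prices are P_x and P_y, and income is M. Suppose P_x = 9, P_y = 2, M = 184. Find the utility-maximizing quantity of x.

MU_x = 20/x, MU_y = 1. Tangency: 20/x = P_x/P_y.
So x*(P_x,P_y) = 20·P_y/P_x, independent of income; and y* = (M − 20·P_y)/P_y.
At the given prices: x* = 20·2/9 = 4.4444.

x* = 4.4444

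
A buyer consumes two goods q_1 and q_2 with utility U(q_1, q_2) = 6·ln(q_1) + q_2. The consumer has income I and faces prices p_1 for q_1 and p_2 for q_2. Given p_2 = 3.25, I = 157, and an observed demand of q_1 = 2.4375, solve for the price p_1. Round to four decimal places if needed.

p_1 = 8

MU_q_1 = 6/q_1, MU_q_2 = 1. Tangency: 6/q_1 = p_1/p_2.
So q_1*(p_1,p_2) = 6·p_2/p_1, independent of income; and q_2* = (I − 6·p_2)/p_2.
Set q_1* = 2.4375 in the demand function and solve for p_1: p_1 = 8.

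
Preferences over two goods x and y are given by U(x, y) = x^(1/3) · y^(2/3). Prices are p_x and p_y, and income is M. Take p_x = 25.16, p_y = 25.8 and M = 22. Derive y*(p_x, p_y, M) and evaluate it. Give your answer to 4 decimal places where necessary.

y* = 0.5685

MU_x/MU_y = (1/3·y)/(2/3·x); tangency sets this equal to p_x/p_y.
Rearranging, p_y·y = 2·p_x·x. Substituting into the budget gives p_x·x·(1 + 2) = M.
Demand: x*(p_x,p_y,M) = 1/3·M/p_x and y* = 2/3·M/p_y.
At p_x=25.16, p_y=25.8, M=22: y* = 2/3·22/25.8 = 0.5685.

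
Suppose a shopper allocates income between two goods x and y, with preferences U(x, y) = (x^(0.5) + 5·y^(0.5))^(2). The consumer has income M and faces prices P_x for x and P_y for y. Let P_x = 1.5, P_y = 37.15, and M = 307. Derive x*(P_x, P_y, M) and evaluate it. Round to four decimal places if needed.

MU_x ∝ x^(-0.5), MU_y ∝ 5·y^(-0.5), so MRS = (1/5)·(y/x)^(0.5) = P_x/P_y.
Solve for the ratio: y/x = [5·P_x/P_y]^(2).
Substitute y = (y/x)·x into the budget: x* = M/(P_x + P_y·(y/x)).
Numerically y/x = 0.040757, so x* = 307/(1.5 + 37.15·0.040757) = 101.8535.

x* = 101.8535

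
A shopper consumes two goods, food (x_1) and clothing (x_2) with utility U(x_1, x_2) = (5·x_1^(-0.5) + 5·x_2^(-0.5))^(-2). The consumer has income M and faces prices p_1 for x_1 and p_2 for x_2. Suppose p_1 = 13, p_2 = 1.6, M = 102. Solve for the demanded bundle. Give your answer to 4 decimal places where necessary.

From the CES first-order condition, (x_2/x_1)^(1.5) = p_1/p_2.
Solve for the ratio: x_2/x_1 = [p_1/p_2]^(2/3).
With the ratio pinned down, the budget gives x_1* = M/(p_1 + p_2·(x_2/x_1)) and x_2* = (x_2/x_1)·x_1*.
Numerically x_2/x_1 = 4.041559, so x_1* = 102/(13 + 1.6·4.041559) = 5.2398 and x_2* = 4.041559·5.2398 = 21.1768.

x_1* = 5.2398, x_2* = 21.1768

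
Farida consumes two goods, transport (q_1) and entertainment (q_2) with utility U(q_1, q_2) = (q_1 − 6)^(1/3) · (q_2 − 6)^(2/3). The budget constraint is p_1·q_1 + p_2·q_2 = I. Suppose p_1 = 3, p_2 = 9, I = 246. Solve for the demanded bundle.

q_1* = 25.3333, q_2* = 18.8889

This is Cobb-Douglas in (q_1−6, q_2−6): tangency gives 1/3·p_2·(q_2−6) = 2/3·p_1·(q_1−6).
After buying the subsistence bundle (6, 6), a share 1/3 of the remaining income goes to q_1: q_1* = 6 + 1/3·(I − 6p_1 − 6p_2)/p_1.
Discretionary income = 246 − 6·3 − 6·9 = 174; q_1* = 6 + 1/3·174/3 = 25.3333; q_2* = 6 + 2/3·174/9 = 18.8889.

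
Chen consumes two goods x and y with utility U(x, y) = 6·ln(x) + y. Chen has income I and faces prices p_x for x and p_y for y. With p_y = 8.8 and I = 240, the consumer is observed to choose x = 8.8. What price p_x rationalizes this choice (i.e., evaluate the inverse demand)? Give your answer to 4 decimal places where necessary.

MU_x = 6/x, MU_y = 1. Tangency: 6/x = p_x/p_y.
So x*(p_x,p_y) = 6·p_y/p_x, independent of income; and y* = (I − 6·p_y)/p_y.
Set x* = 8.8 in the demand function and solve for p_x: p_x = 6.

p_x = 6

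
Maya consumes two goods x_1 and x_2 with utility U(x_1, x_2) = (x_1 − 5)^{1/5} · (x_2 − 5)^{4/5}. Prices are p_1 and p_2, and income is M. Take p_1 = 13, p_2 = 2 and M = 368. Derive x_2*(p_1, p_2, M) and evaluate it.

Let x_1' = x_1−5, x_2' = x_2−5. MRS = (1/4)·x_2'/x_1' = p_1/p_2.
Substituting into the budget: x_1* = 5 + 0.2·(M − 5·p_1 − 5·p_2)/p_1, and x_2* = 5 + 0.8·(…)/p_2.
Discretionary income = 368 − 5·13 − 5·2 = 293; x_2* = 5 + 0.8·293/2 = 122.2.

x_2* = 122.2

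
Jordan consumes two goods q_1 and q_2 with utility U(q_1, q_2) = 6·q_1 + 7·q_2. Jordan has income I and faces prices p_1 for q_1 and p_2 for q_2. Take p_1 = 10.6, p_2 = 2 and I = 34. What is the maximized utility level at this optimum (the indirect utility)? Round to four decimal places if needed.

V = 119

Perfect substitutes: compare marginal utility per dollar. 6/p_1 vs 7/p_2 → 0.566 vs 3.5.
q_2 gives more utility per dollar, so spend all income on q_2: q_2* = I/p_2, q_1* = 0.
Numerically: q_1* = 0, q_2* = 17.
Utility at the optimum: U(0, 17) = 119.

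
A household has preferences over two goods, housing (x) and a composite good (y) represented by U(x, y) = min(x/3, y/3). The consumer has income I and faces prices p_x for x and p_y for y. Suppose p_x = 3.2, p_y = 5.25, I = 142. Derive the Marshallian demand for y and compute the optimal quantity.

y* = 16.8047

Leontief preferences: the optimum is at the kink where x/3 = y/3, i.e. y = x.
Budget: p_x·x + p_y·x = I, so (3·p_x + 3·p_y)·x = 3·I.
Demand: x*(p_x,p_y,I) = 3·I/(3·p_x + 3·p_y), y* = 3·I/(3·p_x + 3·p_y).
Here 3·3.2 + 3·5.25 = 25.35, giving y* = 16.8047.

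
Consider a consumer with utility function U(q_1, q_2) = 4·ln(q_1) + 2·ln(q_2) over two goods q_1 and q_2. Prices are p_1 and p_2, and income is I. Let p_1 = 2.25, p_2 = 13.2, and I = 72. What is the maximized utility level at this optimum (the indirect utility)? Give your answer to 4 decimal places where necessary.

V = 13.4368

The MRS is 2·q_2/q_1. Set MRS = p_1/p_2.
So 4·p_2·q_2 = 2·p_1·q_1; combined with the budget, a share 2/3 of income goes to q_1.
Demand: q_1*(p_1,p_2,I) = 2/3·I/p_1 and q_2* = 1/3·I/p_2.
At p_1=2.25, p_2=13.2, I=72: q_1* = 2/3·72/2.25 = 21.3333, q_2* = 1.8182.
Utility at the optimum: U(21.3333, 1.8182) = 13.4368.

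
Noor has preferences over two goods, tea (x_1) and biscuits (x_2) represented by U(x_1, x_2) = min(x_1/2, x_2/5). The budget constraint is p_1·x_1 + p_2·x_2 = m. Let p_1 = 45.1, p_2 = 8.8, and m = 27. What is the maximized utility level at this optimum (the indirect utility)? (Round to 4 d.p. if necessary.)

V = 0.2012

Leontief preferences: the optimum is at the kink where x_1/2 = x_2/5, i.e. x_2 = (5/2)·x_1.
Budget: p_1·x_1 + p_2·(5/2)·x_1 = m, so (2·p_1 + 5·p_2)·x_1 = 2·m.
Demand: x_1*(p_1,p_2,m) = 2·m/(2·p_1 + 5·p_2), x_2* = 5·m/(2·p_1 + 5·p_2).
Here 2·45.1 + 5·8.8 = 134.2, giving x_1* = 0.4024 and x_2* = 1.006.
Utility at the optimum: U(0.4024, 1.006) = 0.2012.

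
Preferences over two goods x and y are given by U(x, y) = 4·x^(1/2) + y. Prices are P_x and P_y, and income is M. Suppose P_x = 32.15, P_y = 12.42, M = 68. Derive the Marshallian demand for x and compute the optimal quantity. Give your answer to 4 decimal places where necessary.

x* = 0.597

Utility is quasi-linear in y; the FOC for x is 2/√x = P_x/P_y.
Thus x* = (2·P_y/P_x)² — independent of M — with the rest of income spent on y.
Plugging in: x* = (2·12.42/32.15)² = 0.597.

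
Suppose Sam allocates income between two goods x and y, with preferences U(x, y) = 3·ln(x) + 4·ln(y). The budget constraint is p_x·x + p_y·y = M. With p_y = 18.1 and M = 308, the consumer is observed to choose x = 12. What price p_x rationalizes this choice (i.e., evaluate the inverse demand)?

MU_x/MU_y = (3·y)/(4·x); tangency sets this equal to p_x/p_y.
Rearranging, p_y·y = (4/3)·p_x·x. Substituting into the budget gives p_x·x·(1 + (4/3)) = M.
Demand: x*(p_x,p_y,M) = 3/7·M/p_x and y* = 4/7·M/p_y.
Set x* = 12 in the demand function and solve for p_x: p_x = 11.

p_x = 11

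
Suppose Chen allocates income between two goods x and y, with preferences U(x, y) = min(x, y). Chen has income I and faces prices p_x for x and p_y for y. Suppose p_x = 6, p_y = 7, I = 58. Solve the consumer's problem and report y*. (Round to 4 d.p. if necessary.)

With perfect complements, no substitution: consume in ratio x:y = 1:1.
Budget: p_x·x + p_y·x = I, so (p_x + p_y)·x = I.
Demand: x*(p_x,p_y,I) = I/(p_x + p_y), y* = I/(p_x + p_y).
Here 6 + 7 = 13, giving y* = 4.4615.

y* = 4.4615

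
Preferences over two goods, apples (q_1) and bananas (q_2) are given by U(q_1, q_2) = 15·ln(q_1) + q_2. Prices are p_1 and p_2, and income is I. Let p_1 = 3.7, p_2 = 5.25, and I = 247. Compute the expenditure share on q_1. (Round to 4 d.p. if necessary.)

share on q_1 = 0.3188

MU_q_1 = 15/q_1, MU_q_2 = 1. Tangency: 15/q_1 = p_1/p_2.
So q_1*(p_1,p_2) = 15·p_2/p_1, independent of income; and q_2* = (I − 15·p_2)/p_2.
At the given prices: q_1* = 15·5.25/3.7 = 21.2838, and q_2* = 32.0476.
Expenditure on q_1: 3.7·21.2838 = 78.75; share = 0.3188.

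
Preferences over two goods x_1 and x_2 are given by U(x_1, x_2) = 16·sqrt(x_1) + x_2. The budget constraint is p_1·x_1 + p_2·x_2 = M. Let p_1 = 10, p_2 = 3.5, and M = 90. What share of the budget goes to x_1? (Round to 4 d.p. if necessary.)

Utility is quasi-linear in x_2; the FOC for x_1 is 8/√x_1 = p_1/p_2.
Thus x_1* = (8·p_2/p_1)² — independent of M — with the rest of income spent on x_2.
Plugging in: x_1* = (8·3.5/10)² = 7.84, x_2* = 3.3143.
Expenditure on x_1: 10·7.84 = 78.4; share = 0.8711.

share on x_1 = 0.8711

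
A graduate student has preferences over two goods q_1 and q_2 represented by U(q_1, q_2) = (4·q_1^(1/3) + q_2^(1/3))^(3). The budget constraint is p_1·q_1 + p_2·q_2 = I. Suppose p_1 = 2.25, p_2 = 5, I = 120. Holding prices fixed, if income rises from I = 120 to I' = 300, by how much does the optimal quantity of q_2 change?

With the ratio pinned down, the budget gives q_1* = I/(p_1 + p_2·(q_2/q_1)) and q_2* = (q_2/q_1)·q_1*.
Numerically q_2/q_1 = 0.037734, so q_1* = 120/(2.25 + 5·0.037734) = 49.2072 and q_2* = 0.037734·49.2072 = 1.8568.
At I' = 300: q_2* = 4.6419. Change: 4.6419 − 1.8568 = 2.7851.

Δq_2* = 2.7851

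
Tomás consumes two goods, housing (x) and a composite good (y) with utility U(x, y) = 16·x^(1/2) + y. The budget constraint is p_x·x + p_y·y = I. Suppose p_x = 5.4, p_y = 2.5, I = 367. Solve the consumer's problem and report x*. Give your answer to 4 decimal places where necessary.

MU_x = 8/√x, MU_y = 1. Tangency: 8/√x = p_x/p_y.
Thus x* = (8·p_y/p_x)² — independent of I — with the rest of income spent on y.
Plugging in: x* = (8·2.5/5.4)² = 13.7174.

x* = 13.7174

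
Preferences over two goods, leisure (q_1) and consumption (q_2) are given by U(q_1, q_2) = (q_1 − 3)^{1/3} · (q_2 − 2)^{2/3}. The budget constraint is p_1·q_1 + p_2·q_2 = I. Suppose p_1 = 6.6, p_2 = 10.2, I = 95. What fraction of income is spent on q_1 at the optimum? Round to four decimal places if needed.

This is Cobb-Douglas in (q_1−3, q_2−2): tangency gives 1/3·p_2·(q_2−2) = 2/3·p_1·(q_1−3).
Substituting into the budget: q_1* = 3 + 1/3·(I − 3·p_1 − 2·p_2)/p_1, and q_2* = 2 + 2/3·(…)/p_2.
Discretionary income = 95 − 3·6.6 − 2·10.2 = 54.8; q_1* = 3 + 1/3·54.8/6.6 = 5.7677; q_2* = 2 + 2/3·54.8/10.2 = 5.5817.
Expenditure on q_1: 6.6·5.7677 = 38.0667; share = 0.4007.

share on q_1 = 0.4007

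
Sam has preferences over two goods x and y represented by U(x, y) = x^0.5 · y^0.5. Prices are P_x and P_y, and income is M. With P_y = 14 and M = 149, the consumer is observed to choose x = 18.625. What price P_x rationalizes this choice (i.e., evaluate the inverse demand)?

The MRS is y/x. Set MRS = P_x/P_y.
So 0.5·P_y·y = 0.5·P_x·x; combined with the budget, a share 0.5 of income goes to x.
Demand: x*(P_x,P_y,M) = 0.5·M/P_x and y* = 0.5·M/P_y.
Set x* = 18.625 in the demand function and solve for P_x: P_x = 4.

P_x = 4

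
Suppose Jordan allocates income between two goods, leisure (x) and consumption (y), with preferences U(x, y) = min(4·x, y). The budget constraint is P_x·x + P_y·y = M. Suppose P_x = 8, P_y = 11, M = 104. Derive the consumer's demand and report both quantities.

x* = 2, y* = 8

With perfect complements, no substitution: consume in ratio x:y = 1:4.
Budget: P_x·x + P_y·4·x = M, so (P_x + 4·P_y)·x = M.
Demand: x*(P_x,P_y,M) = M/(P_x + 4·P_y), y* = 4·M/(P_x + 4·P_y).
Here 8 + 4·11 = 52, giving x* = 2 and y* = 8.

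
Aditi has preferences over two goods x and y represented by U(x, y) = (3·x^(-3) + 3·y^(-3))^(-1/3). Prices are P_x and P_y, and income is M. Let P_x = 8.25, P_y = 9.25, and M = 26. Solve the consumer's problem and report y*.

MU_x ∝ 3·x^(-4), MU_y ∝ 3·y^(-4), so MRS = (y/x)^(4) = P_x/P_y.
Solve for the ratio: y/x = [P_x/P_y]^(0.25).
Substitute y = (y/x)·x into the budget: x* = M/(P_x + P_y·(y/x)).
Numerically y/x = 0.971803, so x* = 26/(8.25 + 9.25·0.971803) = 1.5082 and y* = 0.971803·1.5082 = 1.4657.

y* = 1.4657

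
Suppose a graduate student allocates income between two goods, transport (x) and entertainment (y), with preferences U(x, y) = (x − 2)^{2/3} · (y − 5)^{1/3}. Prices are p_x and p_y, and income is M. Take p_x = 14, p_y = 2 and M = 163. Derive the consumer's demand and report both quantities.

Let x' = x−2, y' = y−5. MRS = 2·y'/x' = p_x/p_y.
Substituting into the budget: x* = 2 + 2/3·(M − 2·p_x − 5·p_y)/p_x, and y* = 5 + 1/3·(…)/p_y.
Discretionary income = 163 − 2·14 − 5·2 = 125; x* = 2 + 2/3·125/14 = 7.9524; y* = 5 + 1/3·125/2 = 25.8333.

x* = 7.9524, y* = 25.8333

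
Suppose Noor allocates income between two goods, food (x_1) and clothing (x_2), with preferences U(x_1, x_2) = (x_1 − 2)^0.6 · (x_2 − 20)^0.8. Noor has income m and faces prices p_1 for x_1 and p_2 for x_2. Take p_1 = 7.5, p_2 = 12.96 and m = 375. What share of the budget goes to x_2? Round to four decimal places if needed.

share on x_2 = 0.8448

Let x_1' = x_1−2, x_2' = x_2−20. MRS = (3/4)·x_2'/x_1' = p_1/p_2.
After buying the subsistence bundle (2, 20), a share 3/7 of the remaining income goes to x_1: x_1* = 2 + 3/7·(m − 2p_1 − 20p_2)/p_1.
Discretionary income = 375 − 2·7.5 − 20·12.96 = 100.8; x_1* = 2 + 3/7·100.8/7.5 = 7.76; x_2* = 20 + 4/7·100.8/12.96 = 24.4444.
Expenditure on x_2: 12.96·24.4444 = 316.8; share = 0.8448.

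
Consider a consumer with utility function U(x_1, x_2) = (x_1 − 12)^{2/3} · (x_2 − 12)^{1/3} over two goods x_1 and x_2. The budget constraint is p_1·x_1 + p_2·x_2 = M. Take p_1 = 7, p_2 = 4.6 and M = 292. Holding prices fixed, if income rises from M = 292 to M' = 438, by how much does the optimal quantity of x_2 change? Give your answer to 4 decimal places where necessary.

Δx_2* = 10.5797

MRS = 2·(x_2−12)/(x_1−12). Tangency with p_1/p_2 gives x_2−12 = (1/2)·(p_1/p_2)·(x_1−12).
After buying the subsistence bundle (12, 12), a share 2/3 of the remaining income goes to x_1: x_1* = 12 + 2/3·(M − 12p_1 − 12p_2)/p_1.
Discretionary income = 292 − 12·7 − 12·4.6 = 152.8; x_2* = 12 + 1/3·152.8/4.6 = 23.0725.
At M' = 438: x_2* = 33.6522. Change: 33.6522 − 23.0725 = 10.5797.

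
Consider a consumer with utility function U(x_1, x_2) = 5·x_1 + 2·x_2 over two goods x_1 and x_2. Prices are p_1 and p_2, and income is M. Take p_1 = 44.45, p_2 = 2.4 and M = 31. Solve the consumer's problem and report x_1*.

Perfect substitutes: compare marginal utility per dollar. 5/p_1 vs 2/p_2 → 0.1125 vs 0.8333.
x_2 gives more utility per dollar, so spend all income on x_2: x_2* = M/p_2, x_1* = 0.
Numerically: x_1* = 0, x_2* = 12.9167.

x_1* = 0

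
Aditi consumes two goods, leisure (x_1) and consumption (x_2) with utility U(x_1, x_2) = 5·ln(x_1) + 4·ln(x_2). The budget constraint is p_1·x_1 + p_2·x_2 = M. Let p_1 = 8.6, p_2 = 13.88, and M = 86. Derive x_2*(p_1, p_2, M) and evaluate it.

x_2* = 2.7538

Demand: x_1*(p_1,p_2,M) = 5/9·M/p_1 and x_2* = 4/9·M/p_2.
At p_1=8.6, p_2=13.88, M=86: x_2* = 4/9·86/13.88 = 2.7538.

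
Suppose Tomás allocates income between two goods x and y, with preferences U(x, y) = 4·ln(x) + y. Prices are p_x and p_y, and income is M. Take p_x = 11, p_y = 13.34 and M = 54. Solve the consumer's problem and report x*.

x* = 4.8509

Set MRS = p_x/p_y: (4/x)/1 = p_x/p_y.
So x*(p_x,p_y) = 4·p_y/p_x, independent of income; and y* = (M − 4·p_y)/p_y.
At the given prices: x* = 4·13.34/11 = 4.8509.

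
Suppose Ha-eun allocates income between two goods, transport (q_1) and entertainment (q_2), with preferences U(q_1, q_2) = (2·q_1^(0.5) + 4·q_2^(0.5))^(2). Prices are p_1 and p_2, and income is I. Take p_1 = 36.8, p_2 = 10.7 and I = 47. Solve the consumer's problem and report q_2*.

q_2* = 4.0949

Substitute q_2 = (q_2/q_1)·q_1 into the budget: q_1* = I/(p_1 + p_2·(q_2/q_1)).
Numerically q_2/q_1 = 47.313827, so q_1* = 47/(36.8 + 10.7·47.313827) = 0.0865 and q_2* = 47.313827·0.0865 = 4.0949.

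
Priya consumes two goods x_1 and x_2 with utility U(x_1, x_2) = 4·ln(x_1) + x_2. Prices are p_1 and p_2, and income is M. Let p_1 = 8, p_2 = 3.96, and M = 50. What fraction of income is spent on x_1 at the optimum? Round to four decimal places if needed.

MU_x_1 = 4/x_1, MU_x_2 = 1. Tangency: 4/x_1 = p_1/p_2.
So x_1*(p_1,p_2) = 4·p_2/p_1, independent of income; and x_2* = (M − 4·p_2)/p_2.
At the given prices: x_1* = 4·3.96/8 = 1.98, and x_2* = 8.6263.
Expenditure on x_1: 8·1.98 = 15.84; share = 0.3168.

share on x_1 = 0.3168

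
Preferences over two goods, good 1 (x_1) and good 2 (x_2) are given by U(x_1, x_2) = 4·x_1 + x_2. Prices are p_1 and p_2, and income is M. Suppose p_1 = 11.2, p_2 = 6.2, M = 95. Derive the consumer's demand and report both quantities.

x_1* = 8.4821, x_2* = 0

Linear utility — the consumer picks whichever good has higher MU/price: 4/11.2 = 0.3571 vs 1/6.2 = 0.1613.
x_1 gives more utility per dollar, so spend all income on x_1: x_1* = M/p_1, x_2* = 0.
Numerically: x_1* = 8.4821, x_2* = 0.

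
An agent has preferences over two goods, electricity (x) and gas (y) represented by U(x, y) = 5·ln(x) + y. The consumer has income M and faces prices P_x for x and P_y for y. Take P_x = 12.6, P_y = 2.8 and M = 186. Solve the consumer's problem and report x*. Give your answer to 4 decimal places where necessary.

x* = 1.1111

Set MRS = P_x/P_y: (5/x)/1 = P_x/P_y.
So x*(P_x,P_y) = 5·P_y/P_x, independent of income; and y* = (M − 5·P_y)/P_y.
At the given prices: x* = 5·2.8/12.6 = 1.1111.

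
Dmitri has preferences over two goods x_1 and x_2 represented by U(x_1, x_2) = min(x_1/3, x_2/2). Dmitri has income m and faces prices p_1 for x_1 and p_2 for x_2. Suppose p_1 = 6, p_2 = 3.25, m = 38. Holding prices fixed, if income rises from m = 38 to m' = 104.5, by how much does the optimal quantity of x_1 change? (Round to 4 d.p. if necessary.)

Δx_1* = 8.1429

Leontief preferences: the optimum is at the kink where x_1/3 = x_2/2, i.e. x_2 = (2/3)·x_1.
Budget: p_1·x_1 + p_2·(2/3)·x_1 = m, so (3·p_1 + 2·p_2)·x_1 = 3·m.
Demand: x_1*(p_1,p_2,m) = 3·m/(3·p_1 + 2·p_2), x_2* = 2·m/(3·p_1 + 2·p_2).
Here 3·6 + 2·3.25 = 24.5, giving x_1* = 4.6531.
At m' = 104.5: x_1* = 12.7959. Change: 12.7959 − 4.6531 = 8.1429.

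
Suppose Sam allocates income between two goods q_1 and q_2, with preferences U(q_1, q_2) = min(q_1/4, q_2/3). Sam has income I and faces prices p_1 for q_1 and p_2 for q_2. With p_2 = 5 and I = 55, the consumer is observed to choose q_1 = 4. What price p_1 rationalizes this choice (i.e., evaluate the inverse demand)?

p_1 = 10

With perfect complements, no substitution: consume in ratio q_1:q_2 = 4:3.
Budget: p_1·q_1 + p_2·(3/4)·q_1 = I, so (4·p_1 + 3·p_2)·q_1 = 4·I.
Demand: q_1*(p_1,p_2,I) = 4·I/(4·p_1 + 3·p_2), q_2* = 3·I/(4·p_1 + 3·p_2).
Set q_1* = 4 in the demand function and solve for p_1: p_1 = 10.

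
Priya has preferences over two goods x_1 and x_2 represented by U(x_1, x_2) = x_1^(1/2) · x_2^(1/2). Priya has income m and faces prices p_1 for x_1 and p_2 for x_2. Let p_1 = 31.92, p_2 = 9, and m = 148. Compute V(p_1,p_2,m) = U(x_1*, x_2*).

The MRS is x_2/x_1. Set MRS = p_1/p_2.
Rearranging, p_2·x_2 = p_1·x_1. Substituting into the budget gives p_1·x_1·(1 + 1) = m.
Demand: x_1*(p_1,p_2,m) = 0.5·m/p_1 and x_2* = 0.5·m/p_2.
At p_1=31.92, p_2=9, m=148: x_1* = 0.5·148/31.92 = 2.3183, x_2* = 8.2222.
Utility at the optimum: U(2.3183, 8.2222) = 4.366.

V = 4.366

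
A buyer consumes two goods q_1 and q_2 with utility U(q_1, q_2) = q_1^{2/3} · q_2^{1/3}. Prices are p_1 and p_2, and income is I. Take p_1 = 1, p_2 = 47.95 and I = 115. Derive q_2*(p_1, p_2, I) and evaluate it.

q_2* = 0.7994

Demand: q_1*(p_1,p_2,I) = 2/3·I/p_1 and q_2* = 1/3·I/p_2.
At p_1=1, p_2=47.95, I=115: q_2* = 1/3·115/47.95 = 0.7994.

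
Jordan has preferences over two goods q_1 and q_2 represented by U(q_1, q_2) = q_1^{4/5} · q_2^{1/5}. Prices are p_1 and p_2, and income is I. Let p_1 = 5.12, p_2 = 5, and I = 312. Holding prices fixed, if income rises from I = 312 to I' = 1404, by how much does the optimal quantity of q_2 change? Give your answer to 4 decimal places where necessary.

The MRS is 4·q_2/q_1. Set MRS = p_1/p_2.
So 0.8·p_2·q_2 = 0.2·p_1·q_1; combined with the budget, a share 0.8 of income goes to q_1.
Demand: q_1*(p_1,p_2,I) = 0.8·I/p_1 and q_2* = 0.2·I/p_2.
At p_1=5.12, p_2=5, I=312: q_2* = 0.2·312/5 = 12.48.
At I' = 1404: q_2* = 56.16. Change: 56.16 − 12.48 = 43.68.

Δq_2* = 43.68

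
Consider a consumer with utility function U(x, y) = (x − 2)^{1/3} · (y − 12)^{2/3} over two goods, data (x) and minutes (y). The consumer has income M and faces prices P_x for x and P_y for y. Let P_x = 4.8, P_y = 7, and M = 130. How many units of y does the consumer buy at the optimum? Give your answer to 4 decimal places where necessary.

MRS = (1/2)·(y−12)/(x−2). Tangency with P_x/P_y gives y−12 = 2·(P_x/P_y)·(x−2).
After buying the subsistence bundle (2, 12), a share 1/3 of the remaining income goes to x: x* = 2 + 1/3·(M − 2P_x − 12P_y)/P_x.
Discretionary income = 130 − 2·4.8 − 12·7 = 36.4; y* = 12 + 2/3·36.4/7 = 15.4667.

y* = 15.4667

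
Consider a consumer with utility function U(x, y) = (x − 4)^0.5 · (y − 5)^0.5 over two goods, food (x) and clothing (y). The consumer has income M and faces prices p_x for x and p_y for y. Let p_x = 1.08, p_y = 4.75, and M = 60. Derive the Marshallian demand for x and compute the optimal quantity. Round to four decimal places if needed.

x* = 18.7824

MRS = (y−5)/(x−4). Tangency with p_x/p_y gives y−5 = (p_x/p_y)·(x−4).
After buying the subsistence bundle (4, 5), a share 0.5 of the remaining income goes to x: x* = 4 + 0.5·(M − 4p_x − 5p_y)/p_x.
Discretionary income = 60 − 4·1.08 − 5·4.75 = 31.93; x* = 4 + 0.5·31.93/1.08 = 18.7824.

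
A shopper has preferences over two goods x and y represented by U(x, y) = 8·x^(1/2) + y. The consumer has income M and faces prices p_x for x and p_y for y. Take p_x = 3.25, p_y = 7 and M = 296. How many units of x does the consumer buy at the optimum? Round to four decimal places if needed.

x* = 74.2249

Utility is quasi-linear in y; the FOC for x is 4/√x = p_x/p_y.
Thus x* = (4·p_y/p_x)² — independent of M — with the rest of income spent on y.
Plugging in: x* = (4·7/3.25)² = 74.2249.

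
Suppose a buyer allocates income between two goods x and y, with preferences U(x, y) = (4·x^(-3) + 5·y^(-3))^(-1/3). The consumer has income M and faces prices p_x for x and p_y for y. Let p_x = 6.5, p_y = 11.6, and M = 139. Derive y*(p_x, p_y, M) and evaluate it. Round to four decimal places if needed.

y* = 7.4311

MRS = MU_x/MU_y = (4/5)·(y/x)^(4). Set equal to p_x/p_y.
Solve for the ratio: y/x = [(5/4)·p_x/p_y]^(0.25).
Substitute y = (y/x)·x into the budget: x* = M/(p_x + p_y·(y/x)).
Numerically y/x = 0.914832, so x* = 139/(6.5 + 11.6·0.914832) = 8.1229 and y* = 0.914832·8.1229 = 7.4311.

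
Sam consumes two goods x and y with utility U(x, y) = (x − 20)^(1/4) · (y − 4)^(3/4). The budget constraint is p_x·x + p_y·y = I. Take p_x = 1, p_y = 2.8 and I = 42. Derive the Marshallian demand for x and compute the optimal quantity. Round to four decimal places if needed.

x* = 22.7

After buying the subsistence bundle (20, 4), a share 0.25 of the remaining income goes to x: x* = 20 + 0.25·(I − 20p_x − 4p_y)/p_x.
Discretionary income = 42 − 20·1 − 4·2.8 = 10.8; x* = 20 + 0.25·10.8/1 = 22.7.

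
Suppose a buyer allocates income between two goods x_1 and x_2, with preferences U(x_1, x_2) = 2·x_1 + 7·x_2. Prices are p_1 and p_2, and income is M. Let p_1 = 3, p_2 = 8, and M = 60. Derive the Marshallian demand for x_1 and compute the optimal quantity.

x_1* = 0

Linear utility — the consumer picks whichever good has higher MU/price: 2/3 = 0.6667 vs 7/8 = 0.875.
x_2 gives more utility per dollar, so spend all income on x_2: x_2* = M/p_2, x_1* = 0.
Numerically: x_1* = 0, x_2* = 7.5.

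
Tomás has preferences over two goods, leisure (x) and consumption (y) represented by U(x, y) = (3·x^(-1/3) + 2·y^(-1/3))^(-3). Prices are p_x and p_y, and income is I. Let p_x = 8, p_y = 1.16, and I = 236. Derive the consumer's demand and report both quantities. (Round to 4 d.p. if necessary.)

x* = 20.2711, y* = 63.6477

With the ratio pinned down, the budget gives x* = I/(p_x + p_y·(y/x)) and y* = (y/x)·x*.
Numerically y/x = 3.139826, so x* = 236/(8 + 1.16·3.139826) = 20.2711 and y* = 3.139826·20.2711 = 63.6477.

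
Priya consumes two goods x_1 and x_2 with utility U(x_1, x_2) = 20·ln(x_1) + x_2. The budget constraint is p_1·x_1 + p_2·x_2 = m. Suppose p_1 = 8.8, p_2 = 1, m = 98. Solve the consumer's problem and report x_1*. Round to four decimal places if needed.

So x_1*(p_1,p_2) = 20·p_2/p_1, independent of income; and x_2* = (m − 20·p_2)/p_2.
At the given prices: x_1* = 20·1/8.8 = 2.2727.

x_1* = 2.2727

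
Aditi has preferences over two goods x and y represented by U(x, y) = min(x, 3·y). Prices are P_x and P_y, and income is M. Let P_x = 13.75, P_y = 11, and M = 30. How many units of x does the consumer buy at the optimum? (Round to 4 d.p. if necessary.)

Leontief preferences: the optimum is at the kink where x/3 = y/1, i.e. y = (1/3)·x.
Budget: P_x·x + P_y·(1/3)·x = M, so (3·P_x + P_y)·x = 3·M.
Demand: x*(P_x,P_y,M) = 3·M/(3·P_x + P_y), y* = M/(3·P_x + P_y).
Here 3·13.75 + 11 = 52.25, giving x* = 1.7225.

x* = 1.7225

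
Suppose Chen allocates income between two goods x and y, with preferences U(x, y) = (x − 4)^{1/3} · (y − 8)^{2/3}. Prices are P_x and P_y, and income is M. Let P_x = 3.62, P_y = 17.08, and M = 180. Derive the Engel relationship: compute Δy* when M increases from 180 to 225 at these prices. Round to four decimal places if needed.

MRS = (1/2)·(y−8)/(x−4). Tangency with P_x/P_y gives y−8 = 2·(P_x/P_y)·(x−4).
After buying the subsistence bundle (4, 8), a share 1/3 of the remaining income goes to x: x* = 4 + 1/3·(M − 4P_x − 8P_y)/P_x.
Discretionary income = 180 − 4·3.62 − 8·17.08 = 28.88; y* = 8 + 2/3·28.88/17.08 = 9.1272.
At M' = 225: y* = 10.8837. Change: 10.8837 − 9.1272 = 1.7564.

Δy* = 1.7564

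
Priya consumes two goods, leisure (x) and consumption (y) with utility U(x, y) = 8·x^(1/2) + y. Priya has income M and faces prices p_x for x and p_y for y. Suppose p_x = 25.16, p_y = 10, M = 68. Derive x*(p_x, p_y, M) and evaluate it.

x* = 2.5275

MU_x = 4/√x, MU_y = 1. Tangency: 4/√x = p_x/p_y.
Solve: √x = 4·p_y/p_x, so x*(p_x,p_y) = (4·p_y/p_x)², and y* = (M − p_x·x*)/p_y.
Plugging in: x* = (4·10/25.16)² = 2.5275.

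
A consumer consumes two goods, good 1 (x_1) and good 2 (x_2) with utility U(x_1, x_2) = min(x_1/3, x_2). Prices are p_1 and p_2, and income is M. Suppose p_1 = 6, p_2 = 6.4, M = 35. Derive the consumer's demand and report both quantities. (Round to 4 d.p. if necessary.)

Demand: x_1*(p_1,p_2,M) = 3·M/(3·p_1 + p_2), x_2* = M/(3·p_1 + p_2).
Here 3·6 + 6.4 = 24.4, giving x_1* = 4.3033 and x_2* = 1.4344.

x_1* = 4.3033, x_2* = 1.4344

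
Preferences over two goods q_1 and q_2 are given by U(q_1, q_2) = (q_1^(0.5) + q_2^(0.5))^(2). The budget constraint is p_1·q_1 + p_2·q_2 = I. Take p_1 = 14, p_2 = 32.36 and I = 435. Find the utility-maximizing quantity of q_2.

MRS = MU_q_1/MU_q_2 = (q_2/q_1)^(0.5). Set equal to p_1/p_2.
Solve for the ratio: q_2/q_1 = [p_1/p_2]^(2).
Substitute q_2 = (q_2/q_1)·q_1 into the budget: q_1* = I/(p_1 + p_2·(q_2/q_1)).
Numerically q_2/q_1 = 0.187171, so q_1* = 435/(14 + 32.36·0.187171) = 21.6883 and q_2* = 0.187171·21.6883 = 4.0594.

q_2* = 4.0594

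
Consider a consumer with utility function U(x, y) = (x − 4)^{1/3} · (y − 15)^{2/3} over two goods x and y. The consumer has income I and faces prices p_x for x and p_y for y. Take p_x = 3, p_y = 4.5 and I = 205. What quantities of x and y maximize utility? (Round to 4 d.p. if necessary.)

MRS = (1/2)·(y−15)/(x−4). Tangency with p_x/p_y gives y−15 = 2·(p_x/p_y)·(x−4).
After buying the subsistence bundle (4, 15), a share 1/3 of the remaining income goes to x: x* = 4 + 1/3·(I − 4p_x − 15p_y)/p_x.
Discretionary income = 205 − 4·3 − 15·4.5 = 125.5; x* = 4 + 1/3·125.5/3 = 17.9444; y* = 15 + 2/3·125.5/4.5 = 33.5926.

x* = 17.9444, y* = 33.5926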